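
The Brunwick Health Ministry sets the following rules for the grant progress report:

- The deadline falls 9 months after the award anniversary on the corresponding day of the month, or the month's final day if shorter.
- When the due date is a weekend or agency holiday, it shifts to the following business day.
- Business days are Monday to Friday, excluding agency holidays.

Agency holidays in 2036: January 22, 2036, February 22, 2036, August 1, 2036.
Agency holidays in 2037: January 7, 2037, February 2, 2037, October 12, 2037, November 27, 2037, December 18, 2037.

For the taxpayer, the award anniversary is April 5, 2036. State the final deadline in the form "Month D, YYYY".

9 months after April 5, 2036, on the same day of the month, is January 5, 2037.
January 5, 2037 is a Monday and not a listed holiday, so it stands.
Deadline: January 5, 2037.

January 5, 2037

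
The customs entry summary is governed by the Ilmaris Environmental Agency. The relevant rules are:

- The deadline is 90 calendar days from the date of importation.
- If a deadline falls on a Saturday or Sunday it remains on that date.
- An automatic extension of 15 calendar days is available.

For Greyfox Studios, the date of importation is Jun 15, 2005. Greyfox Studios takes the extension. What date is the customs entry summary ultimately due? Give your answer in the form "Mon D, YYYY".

Sep 28, 2005

Adding 90 calendar days to Jun 15, 2005 gives Sep 13, 2005.
Sep 13, 2005 falls on a Tuesday. The rules make no weekend/holiday allowance, so it remains Sep 13, 2005.
The 15-calendar-day extension moves the deadline from Sep 13, 2005 to Sep 28, 2005.
Sep 28, 2005 falls on a Wednesday. The rules make no weekend/holiday allowance, so it remains Sep 28, 2005.
The final due date is Sep 28, 2005.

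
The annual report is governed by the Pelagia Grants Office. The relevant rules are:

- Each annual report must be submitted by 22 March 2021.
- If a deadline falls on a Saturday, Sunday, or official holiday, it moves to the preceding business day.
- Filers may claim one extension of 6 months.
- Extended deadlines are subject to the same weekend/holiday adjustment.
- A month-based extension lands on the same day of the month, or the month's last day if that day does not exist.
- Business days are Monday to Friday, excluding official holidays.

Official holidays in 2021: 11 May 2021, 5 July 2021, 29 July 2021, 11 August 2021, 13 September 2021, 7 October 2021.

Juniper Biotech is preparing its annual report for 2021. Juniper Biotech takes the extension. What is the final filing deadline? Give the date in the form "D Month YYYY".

Start from the fixed due date, 22 March 2021.
22 March 2021 falls on a Monday, which is a business day, so no adjustment is needed.
The 6 months extension carries 22 March 2021 to 22 September 2021.
22 September 2021 falls on a Wednesday, which is a business day, so no adjustment is needed.
Deadline: 22 September 2021.

22 September 2021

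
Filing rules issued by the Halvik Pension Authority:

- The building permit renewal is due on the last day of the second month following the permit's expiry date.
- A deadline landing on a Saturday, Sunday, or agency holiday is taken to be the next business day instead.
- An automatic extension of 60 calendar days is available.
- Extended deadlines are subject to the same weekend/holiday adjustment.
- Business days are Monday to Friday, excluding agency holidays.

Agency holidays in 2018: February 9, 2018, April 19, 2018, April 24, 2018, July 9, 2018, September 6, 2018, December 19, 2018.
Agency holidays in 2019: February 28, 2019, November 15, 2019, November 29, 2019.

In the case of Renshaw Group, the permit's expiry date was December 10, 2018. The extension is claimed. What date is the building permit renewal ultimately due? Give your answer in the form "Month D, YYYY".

The second month after December 10, 2018 is February 2019, whose last day is February 28, 2019.
February 28, 2019 is a listed holiday, so it moves to the next business day, March 1, 2019 (Friday).
With the 60-day extension, March 1, 2019 becomes April 30, 2019.
April 30, 2019 (Tuesday) is already a business day.
The final due date is April 30, 2019.

April 30, 2019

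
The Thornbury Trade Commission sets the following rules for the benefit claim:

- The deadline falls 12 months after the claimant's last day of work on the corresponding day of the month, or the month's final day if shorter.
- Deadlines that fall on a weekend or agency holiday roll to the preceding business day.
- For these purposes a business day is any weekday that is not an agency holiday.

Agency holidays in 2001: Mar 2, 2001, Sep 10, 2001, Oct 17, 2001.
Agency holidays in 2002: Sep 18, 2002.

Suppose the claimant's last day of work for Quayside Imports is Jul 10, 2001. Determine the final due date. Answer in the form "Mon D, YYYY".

Jul 10, 2002

Moving 12 months forward from Jul 10, 2001 on the corresponding day gives Jul 10, 2002.
Jul 10, 2002 falls on a Wednesday, which is a business day, so no adjustment is needed.
The final due date is Jul 10, 2002.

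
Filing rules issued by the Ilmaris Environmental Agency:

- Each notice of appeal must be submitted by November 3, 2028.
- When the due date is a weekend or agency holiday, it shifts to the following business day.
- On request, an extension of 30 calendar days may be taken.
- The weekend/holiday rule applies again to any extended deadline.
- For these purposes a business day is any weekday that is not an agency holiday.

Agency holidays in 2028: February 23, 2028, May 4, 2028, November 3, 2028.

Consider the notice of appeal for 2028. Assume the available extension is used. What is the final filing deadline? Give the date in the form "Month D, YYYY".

December 6, 2028

Start from the fixed due date, November 3, 2028.
November 3, 2028 is a listed holiday; the next business day is November 6, 2028 (Monday).
Add the 30 calendar-day extension to November 6, 2028: December 6, 2028.
Since December 6, 2028 is a Wednesday and not a holiday, the date is unchanged.
So the filing is due December 6, 2028.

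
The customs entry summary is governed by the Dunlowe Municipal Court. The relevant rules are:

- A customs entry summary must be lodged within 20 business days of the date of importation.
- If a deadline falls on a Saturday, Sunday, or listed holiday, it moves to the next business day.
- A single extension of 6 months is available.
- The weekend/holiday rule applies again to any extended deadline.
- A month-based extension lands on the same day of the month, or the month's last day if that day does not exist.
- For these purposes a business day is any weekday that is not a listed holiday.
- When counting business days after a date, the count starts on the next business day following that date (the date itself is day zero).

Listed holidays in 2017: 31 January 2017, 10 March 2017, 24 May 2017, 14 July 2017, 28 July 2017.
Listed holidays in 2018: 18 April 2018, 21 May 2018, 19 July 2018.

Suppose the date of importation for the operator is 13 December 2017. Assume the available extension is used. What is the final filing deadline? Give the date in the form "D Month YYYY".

10 July 2018

Starting the day after 13 December 2017 and counting 20 business days lands on 10 January 2018.
10 January 2018 falls on a Wednesday, which is a business day, so no adjustment is needed.
Applying the 6 months extension: 6 months after 10 January 2018 is 10 July 2018.
10 July 2018 falls on a Tuesday, which is a business day, so no adjustment is needed.
So the filing is due 10 July 2018.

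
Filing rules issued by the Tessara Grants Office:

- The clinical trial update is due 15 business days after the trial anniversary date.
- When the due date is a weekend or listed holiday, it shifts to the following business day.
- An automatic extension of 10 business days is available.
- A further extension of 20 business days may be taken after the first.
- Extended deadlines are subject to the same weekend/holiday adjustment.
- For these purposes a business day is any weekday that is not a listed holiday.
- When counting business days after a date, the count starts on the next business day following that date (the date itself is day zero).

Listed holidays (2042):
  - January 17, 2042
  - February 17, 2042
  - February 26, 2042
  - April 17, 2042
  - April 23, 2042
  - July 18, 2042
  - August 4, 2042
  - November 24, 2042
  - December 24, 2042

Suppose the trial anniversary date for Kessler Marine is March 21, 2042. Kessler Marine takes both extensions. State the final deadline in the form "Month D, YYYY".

Starting the day after March 21, 2042 and counting 15 business days lands on April 11, 2042.
April 11, 2042 (Friday) is already a business day.
Applying the 10-business-day extension: 10 business days after April 11, 2042 is April 29, 2042.
Since April 29, 2042 is a Tuesday and not a holiday, the date is unchanged.
Applying the 20-business-day extension: 20 business days after April 29, 2042 is May 27, 2042.
May 27, 2042 falls on a Tuesday, which is a business day, so no adjustment is needed.
Deadline: May 27, 2042.

May 27, 2042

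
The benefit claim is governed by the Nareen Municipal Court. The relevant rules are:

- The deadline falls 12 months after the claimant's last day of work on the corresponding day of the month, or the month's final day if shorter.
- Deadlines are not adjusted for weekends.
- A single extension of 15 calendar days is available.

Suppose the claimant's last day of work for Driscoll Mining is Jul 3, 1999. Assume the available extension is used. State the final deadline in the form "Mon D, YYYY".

Jul 18, 2000

12 months after Jul 3, 1999, on the same day of the month, is Jul 3, 2000.
No adjustment is made for weekends or holidays, so Jul 3, 2000 stands.
The 15-calendar-day extension moves the deadline from Jul 3, 2000 to Jul 18, 2000.
Jul 18, 2000 falls on a Tuesday. The rules make no weekend/holiday allowance, so it remains Jul 18, 2000.
The final due date is Jul 18, 2000.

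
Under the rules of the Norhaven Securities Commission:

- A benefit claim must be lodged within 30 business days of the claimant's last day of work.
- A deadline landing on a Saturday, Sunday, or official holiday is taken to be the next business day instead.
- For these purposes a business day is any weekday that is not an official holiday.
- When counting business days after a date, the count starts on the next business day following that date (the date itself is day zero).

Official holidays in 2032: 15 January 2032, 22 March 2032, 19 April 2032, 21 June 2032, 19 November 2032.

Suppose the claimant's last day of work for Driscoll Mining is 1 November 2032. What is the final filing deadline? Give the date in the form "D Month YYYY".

30 business days after 1 November 2032, excluding weekends and holidays, is 14 December 2032.
14 December 2032 is a Tuesday and not a listed holiday, so it stands.
The final due date is 14 December 2032.

14 December 2032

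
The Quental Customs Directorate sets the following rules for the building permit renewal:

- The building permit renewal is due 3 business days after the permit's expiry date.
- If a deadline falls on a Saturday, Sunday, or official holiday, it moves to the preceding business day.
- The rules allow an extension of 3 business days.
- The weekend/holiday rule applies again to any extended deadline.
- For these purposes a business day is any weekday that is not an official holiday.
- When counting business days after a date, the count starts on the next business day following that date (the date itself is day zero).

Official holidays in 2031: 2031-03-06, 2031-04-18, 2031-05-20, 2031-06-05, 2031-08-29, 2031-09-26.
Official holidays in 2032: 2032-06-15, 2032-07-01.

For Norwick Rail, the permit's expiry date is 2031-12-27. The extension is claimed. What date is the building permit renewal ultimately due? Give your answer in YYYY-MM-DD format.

Counting 3 business days after 2031-12-27 (skipping weekends and listed holidays) reaches 2031-12-31.
2031-12-31 (Wednesday) is already a business day.
Applying the 3-business-day extension: 3 business days after 2031-12-31 is 2032-01-05.
2032-01-05 (Monday) is already a business day.
Final deadline: 2032-01-05.

2032-01-05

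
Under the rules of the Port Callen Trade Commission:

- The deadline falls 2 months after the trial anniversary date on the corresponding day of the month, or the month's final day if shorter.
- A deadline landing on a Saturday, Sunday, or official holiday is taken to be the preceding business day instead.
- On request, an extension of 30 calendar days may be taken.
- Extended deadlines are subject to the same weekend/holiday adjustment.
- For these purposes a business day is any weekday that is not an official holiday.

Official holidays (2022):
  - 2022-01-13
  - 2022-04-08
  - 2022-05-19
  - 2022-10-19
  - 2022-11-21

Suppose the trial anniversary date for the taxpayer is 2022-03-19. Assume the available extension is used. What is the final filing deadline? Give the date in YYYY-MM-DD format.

2022-06-17

2 months after 2022-03-19, on the same day of the month, is 2022-05-19.
2022-05-19 is a listed holiday; the preceding business day is 2022-05-18 (Wednesday).
With the 30-day extension, 2022-05-18 becomes 2022-06-17.
2022-06-17 (Friday) is already a business day.
Final deadline: 2022-06-17.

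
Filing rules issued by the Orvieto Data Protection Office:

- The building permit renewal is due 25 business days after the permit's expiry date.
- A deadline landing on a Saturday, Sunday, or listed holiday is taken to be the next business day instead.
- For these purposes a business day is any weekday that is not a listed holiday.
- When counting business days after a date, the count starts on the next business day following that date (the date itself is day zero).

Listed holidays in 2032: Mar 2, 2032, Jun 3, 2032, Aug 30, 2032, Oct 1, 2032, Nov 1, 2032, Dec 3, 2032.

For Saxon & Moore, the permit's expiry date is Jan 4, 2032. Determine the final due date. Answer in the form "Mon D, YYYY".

Feb 6, 2032

Counting 25 business days after Jan 4, 2032 (skipping weekends and listed holidays) reaches Feb 6, 2032.
Since Feb 6, 2032 is a Friday and not a holiday, the date is unchanged.
The final due date is Feb 6, 2032.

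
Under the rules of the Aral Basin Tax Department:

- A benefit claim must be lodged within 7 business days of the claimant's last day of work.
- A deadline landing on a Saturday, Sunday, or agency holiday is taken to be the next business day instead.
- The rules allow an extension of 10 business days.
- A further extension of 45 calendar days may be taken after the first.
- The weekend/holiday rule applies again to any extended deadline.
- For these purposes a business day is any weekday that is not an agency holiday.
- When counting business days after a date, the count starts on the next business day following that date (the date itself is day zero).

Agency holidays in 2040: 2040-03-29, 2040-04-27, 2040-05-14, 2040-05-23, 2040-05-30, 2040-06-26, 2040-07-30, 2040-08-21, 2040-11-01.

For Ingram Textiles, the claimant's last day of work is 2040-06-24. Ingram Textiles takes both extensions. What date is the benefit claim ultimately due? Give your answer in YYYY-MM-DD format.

2040-09-03

7 business days after 2040-06-24, excluding weekends and holidays, is 2040-07-04.
Since 2040-07-04 is a Wednesday and not a holiday, the date is unchanged.
Applying the 10-business-day extension: 10 business days after 2040-07-04 is 2040-07-18.
2040-07-18 falls on a Wednesday, which is a business day, so no adjustment is needed.
Add the 45 calendar-day extension to 2040-07-18: 2040-09-01.
Because 2040-09-01 is a Saturday, the deadline becomes 2040-09-03 (Monday).
Deadline: 2040-09-03.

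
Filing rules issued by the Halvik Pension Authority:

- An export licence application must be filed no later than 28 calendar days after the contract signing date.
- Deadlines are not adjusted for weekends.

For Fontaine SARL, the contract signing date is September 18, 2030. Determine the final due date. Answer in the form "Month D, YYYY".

October 16, 2030

Trigger date September 18, 2030 + 28 calendar days = October 16, 2030.
October 16, 2030 falls on a Wednesday. The rules make no weekend/holiday allowance, so it remains October 16, 2030.
So the filing is due October 16, 2030.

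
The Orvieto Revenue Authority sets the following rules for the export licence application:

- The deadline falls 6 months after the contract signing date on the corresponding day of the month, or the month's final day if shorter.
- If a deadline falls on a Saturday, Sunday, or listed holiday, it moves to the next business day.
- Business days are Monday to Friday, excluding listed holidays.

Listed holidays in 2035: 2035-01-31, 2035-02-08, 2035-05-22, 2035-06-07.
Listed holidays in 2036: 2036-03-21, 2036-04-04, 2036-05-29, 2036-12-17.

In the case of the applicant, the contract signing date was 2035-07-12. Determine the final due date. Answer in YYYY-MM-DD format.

2036-01-14

6 months from 2035-07-12 is 2036-01-12.
2036-01-12 is a Saturday, so it moves to the next business day, 2036-01-14 (Monday).
So the filing is due 2036-01-14.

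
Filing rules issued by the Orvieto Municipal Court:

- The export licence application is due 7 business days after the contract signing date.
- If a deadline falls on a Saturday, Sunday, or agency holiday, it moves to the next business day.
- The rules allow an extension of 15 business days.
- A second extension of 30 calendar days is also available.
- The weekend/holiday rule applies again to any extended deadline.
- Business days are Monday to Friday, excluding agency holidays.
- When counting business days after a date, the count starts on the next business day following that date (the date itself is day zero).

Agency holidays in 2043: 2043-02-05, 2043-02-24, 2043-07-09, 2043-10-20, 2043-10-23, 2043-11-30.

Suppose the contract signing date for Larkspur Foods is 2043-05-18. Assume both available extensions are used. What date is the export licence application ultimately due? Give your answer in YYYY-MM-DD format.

7 business days after 2043-05-18, excluding weekends and holidays, is 2043-05-27.
Since 2043-05-27 is a Wednesday and not a holiday, the date is unchanged.
Applying the 15-business-day extension: 15 business days after 2043-05-27 is 2043-06-17.
2043-06-17 falls on a Wednesday, which is a business day, so no adjustment is needed.
The 30-calendar-day extension moves the deadline from 2043-06-17 to 2043-07-17.
2043-07-17 is a Friday and not a listed holiday, so it stands.
The final due date is 2043-07-17.

2043-07-17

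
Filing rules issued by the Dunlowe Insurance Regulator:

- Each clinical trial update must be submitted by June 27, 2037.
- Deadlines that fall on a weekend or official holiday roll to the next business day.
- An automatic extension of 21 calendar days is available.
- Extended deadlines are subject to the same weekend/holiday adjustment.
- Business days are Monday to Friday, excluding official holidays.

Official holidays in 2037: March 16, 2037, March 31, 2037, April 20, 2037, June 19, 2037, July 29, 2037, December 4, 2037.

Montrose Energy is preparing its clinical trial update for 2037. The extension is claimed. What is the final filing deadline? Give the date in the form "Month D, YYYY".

July 20, 2037

The statutory due date is June 27, 2037.
June 27, 2037 falls on a Saturday. Rolling to the next business day gives June 29, 2037, a Monday.
The 21-calendar-day extension moves the deadline from June 29, 2037 to July 20, 2037.
July 20, 2037 (Monday) is already a business day.
Final deadline: July 20, 2037.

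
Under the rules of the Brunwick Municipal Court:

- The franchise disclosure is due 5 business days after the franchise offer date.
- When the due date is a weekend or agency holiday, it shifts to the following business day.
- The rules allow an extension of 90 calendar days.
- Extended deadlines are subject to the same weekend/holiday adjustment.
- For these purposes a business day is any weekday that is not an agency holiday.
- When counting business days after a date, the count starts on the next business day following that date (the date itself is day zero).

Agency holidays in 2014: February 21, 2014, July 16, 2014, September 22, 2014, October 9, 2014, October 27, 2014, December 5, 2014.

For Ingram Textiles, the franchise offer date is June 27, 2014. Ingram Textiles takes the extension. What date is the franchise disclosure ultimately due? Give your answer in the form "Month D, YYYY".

October 2, 2014

5 business days after June 27, 2014, excluding weekends and holidays, is July 4, 2014.
July 4, 2014 falls on a Friday, which is a business day, so no adjustment is needed.
Add the 90 calendar-day extension to July 4, 2014: October 2, 2014.
October 2, 2014 falls on a Thursday, which is a business day, so no adjustment is needed.
Deadline: October 2, 2014.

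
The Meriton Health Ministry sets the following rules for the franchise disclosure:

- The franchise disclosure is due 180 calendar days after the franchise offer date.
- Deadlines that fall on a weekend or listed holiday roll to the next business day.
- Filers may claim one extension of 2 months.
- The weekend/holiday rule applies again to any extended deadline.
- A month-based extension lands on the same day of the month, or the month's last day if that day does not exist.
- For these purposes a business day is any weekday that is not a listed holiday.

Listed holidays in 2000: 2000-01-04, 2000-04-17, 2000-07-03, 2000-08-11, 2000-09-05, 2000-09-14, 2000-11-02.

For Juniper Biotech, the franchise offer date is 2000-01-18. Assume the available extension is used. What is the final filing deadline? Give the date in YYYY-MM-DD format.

Adding 180 calendar days to 2000-01-18 gives 2000-07-16.
2000-07-16 falls on a Sunday. Rolling to the next business day gives 2000-07-17, a Monday.
The 2 months extension carries 2000-07-17 to 2000-09-17.
Because 2000-09-17 is a Sunday, the deadline becomes 2000-09-18 (Monday).
Final deadline: 2000-09-18.

2000-09-18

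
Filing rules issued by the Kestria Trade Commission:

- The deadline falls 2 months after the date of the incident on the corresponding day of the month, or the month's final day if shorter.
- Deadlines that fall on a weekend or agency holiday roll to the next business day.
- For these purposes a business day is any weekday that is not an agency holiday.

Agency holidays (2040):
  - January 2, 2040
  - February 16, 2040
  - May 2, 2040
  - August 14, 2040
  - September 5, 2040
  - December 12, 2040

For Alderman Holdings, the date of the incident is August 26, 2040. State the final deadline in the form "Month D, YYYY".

Moving 2 months forward from August 26, 2040 on the corresponding day gives October 26, 2040.
Since October 26, 2040 is a Friday and not a holiday, the date is unchanged.
Deadline: October 26, 2040.

October 26, 2040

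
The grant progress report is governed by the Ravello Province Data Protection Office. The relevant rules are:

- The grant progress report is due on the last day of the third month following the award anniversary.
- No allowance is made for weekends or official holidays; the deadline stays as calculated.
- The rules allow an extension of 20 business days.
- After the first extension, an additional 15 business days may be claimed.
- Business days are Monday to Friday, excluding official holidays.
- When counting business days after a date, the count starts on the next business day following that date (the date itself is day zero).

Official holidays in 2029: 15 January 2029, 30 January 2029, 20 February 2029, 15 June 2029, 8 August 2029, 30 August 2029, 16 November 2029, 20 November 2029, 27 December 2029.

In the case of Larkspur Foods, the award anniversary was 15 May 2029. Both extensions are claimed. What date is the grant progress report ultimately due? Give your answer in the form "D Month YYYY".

19 October 2029

3 months after 15 May 2029 is August 2029; that month ends on 31 August 2029.
No adjustment is made for weekends or holidays, so 31 August 2029 stands.
Counting 20 further business days from 31 August 2029 reaches 28 September 2029.
28 September 2029 falls on a Friday. The rules make no weekend/holiday allowance, so it remains 28 September 2029.
Applying the 15-business-day extension: 15 business days after 28 September 2029 is 19 October 2029.
19 October 2029 falls on a Friday. The rules make no weekend/holiday allowance, so it remains 19 October 2029.
The final due date is 19 October 2029.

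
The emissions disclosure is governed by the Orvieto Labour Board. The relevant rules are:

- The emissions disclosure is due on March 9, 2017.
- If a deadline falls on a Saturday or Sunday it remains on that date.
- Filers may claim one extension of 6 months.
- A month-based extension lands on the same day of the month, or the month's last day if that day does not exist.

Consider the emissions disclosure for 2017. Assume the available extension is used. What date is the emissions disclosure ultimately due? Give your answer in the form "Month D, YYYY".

Start from the fixed due date, March 9, 2017.
March 9, 2017 falls on a Thursday. The rules make no weekend/holiday allowance, so it remains March 9, 2017.
Add 6 months to March 9, 2017: September 9, 2017.
September 9, 2017 falls on a Saturday. The rules make no weekend/holiday allowance, so it remains September 9, 2017.
The final due date is September 9, 2017.

September 9, 2017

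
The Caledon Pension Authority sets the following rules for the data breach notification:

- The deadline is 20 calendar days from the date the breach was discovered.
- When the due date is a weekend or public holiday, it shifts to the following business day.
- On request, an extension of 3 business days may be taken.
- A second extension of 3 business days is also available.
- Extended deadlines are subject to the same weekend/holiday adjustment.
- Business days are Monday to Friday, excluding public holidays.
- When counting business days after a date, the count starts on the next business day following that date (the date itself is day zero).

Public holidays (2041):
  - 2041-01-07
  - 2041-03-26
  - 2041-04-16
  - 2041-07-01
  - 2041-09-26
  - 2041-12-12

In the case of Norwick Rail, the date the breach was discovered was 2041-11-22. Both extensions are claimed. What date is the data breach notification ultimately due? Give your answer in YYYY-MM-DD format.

Adding 20 calendar days to 2041-11-22 gives 2041-12-12.
Because 2041-12-12 is a listed holiday, the deadline becomes 2041-12-13 (Friday).
Applying the 3-business-day extension: 3 business days after 2041-12-13 is 2041-12-18.
2041-12-18 (Wednesday) is already a business day.
Applying the 3-business-day extension: 3 business days after 2041-12-18 is 2041-12-23.
2041-12-23 (Monday) is already a business day.
The final due date is 2041-12-23.

2041-12-23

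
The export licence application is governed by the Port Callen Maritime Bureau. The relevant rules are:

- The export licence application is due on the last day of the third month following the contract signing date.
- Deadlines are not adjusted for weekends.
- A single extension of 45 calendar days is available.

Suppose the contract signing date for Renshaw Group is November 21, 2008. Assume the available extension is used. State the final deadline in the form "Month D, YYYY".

The third month after November 21, 2008 is February 2009, whose last day is February 28, 2009.
No adjustment is made for weekends or holidays, so February 28, 2009 stands.
The 45-calendar-day extension moves the deadline from February 28, 2009 to April 14, 2009.
No adjustment is made for weekends or holidays, so April 14, 2009 stands.
So the filing is due April 14, 2009.

April 14, 2009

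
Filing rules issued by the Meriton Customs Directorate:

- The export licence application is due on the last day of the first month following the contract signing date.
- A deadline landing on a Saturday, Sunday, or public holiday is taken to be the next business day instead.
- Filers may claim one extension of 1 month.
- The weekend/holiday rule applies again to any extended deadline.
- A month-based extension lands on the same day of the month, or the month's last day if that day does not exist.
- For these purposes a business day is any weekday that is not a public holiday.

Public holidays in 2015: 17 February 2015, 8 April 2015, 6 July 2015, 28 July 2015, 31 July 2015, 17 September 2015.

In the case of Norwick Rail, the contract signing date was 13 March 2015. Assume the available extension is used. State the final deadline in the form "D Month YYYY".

The first month after 13 March 2015 is April 2015, whose last day is 30 April 2015.
30 April 2015 falls on a Thursday, which is a business day, so no adjustment is needed.
Add 1 month to 30 April 2015: 30 May 2015.
30 May 2015 falls on a Saturday. Rolling to the next business day gives 1 June 2015, a Monday.
Deadline: 1 June 2015.

1 June 2015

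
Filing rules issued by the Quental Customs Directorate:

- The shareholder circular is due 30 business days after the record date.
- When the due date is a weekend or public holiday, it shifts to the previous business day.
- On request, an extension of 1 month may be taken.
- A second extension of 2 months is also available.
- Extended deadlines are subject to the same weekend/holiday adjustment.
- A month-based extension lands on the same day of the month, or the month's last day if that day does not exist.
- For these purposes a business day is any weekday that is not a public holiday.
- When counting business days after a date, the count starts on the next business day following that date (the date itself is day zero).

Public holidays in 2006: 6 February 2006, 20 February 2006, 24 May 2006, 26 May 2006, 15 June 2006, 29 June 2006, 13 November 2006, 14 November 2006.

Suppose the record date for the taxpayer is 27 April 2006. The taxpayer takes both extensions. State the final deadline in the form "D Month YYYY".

12 September 2006

Starting the day after 27 April 2006 and counting 30 business days lands on 12 June 2006.
12 June 2006 is a Monday and not a listed holiday, so it stands.
The 1 month extension carries 12 June 2006 to 12 July 2006.
12 July 2006 is a Wednesday and not a listed holiday, so it stands.
Add 2 months to 12 July 2006: 12 September 2006.
12 September 2006 is a Tuesday and not a listed holiday, so it stands.
So the filing is due 12 September 2006.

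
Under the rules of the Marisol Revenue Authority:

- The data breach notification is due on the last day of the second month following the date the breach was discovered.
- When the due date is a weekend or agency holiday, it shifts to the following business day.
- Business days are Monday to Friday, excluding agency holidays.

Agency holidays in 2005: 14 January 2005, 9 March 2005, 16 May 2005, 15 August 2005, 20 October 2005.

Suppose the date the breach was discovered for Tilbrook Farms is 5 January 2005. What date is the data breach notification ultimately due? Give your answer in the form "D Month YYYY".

31 March 2005

2 months after 5 January 2005 falls in March 2005; the last day of that month is 31 March 2005.
31 March 2005 (Thursday) is already a business day.
The final due date is 31 March 2005.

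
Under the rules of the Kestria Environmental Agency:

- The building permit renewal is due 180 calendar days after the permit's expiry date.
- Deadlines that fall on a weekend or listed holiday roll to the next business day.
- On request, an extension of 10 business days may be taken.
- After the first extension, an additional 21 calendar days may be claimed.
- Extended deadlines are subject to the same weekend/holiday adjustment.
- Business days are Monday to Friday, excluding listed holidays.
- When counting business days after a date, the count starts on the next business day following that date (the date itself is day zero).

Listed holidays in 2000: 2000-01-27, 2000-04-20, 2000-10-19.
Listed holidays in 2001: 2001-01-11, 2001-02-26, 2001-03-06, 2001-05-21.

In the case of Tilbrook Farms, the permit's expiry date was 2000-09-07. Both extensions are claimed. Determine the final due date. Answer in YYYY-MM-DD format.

Trigger date 2000-09-07 + 180 calendar days = 2001-03-06.
2001-03-06 is a listed holiday; the next business day is 2001-03-07 (Wednesday).
Applying the 10-business-day extension: 10 business days after 2001-03-07 is 2001-03-21.
2001-03-21 is a Wednesday and not a listed holiday, so it stands.
The 21-calendar-day extension moves the deadline from 2001-03-21 to 2001-04-11.
Since 2001-04-11 is a Wednesday and not a holiday, the date is unchanged.
Final deadline: 2001-04-11.

2001-04-11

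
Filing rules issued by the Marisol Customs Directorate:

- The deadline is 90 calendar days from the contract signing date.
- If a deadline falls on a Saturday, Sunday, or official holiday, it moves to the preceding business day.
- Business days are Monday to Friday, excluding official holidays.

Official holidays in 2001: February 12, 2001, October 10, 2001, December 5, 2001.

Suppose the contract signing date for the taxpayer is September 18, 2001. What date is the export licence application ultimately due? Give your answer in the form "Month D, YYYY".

December 17, 2001

Trigger date September 18, 2001 + 90 calendar days = December 17, 2001.
December 17, 2001 is a Monday and not a listed holiday, so it stands.
Final deadline: December 17, 2001.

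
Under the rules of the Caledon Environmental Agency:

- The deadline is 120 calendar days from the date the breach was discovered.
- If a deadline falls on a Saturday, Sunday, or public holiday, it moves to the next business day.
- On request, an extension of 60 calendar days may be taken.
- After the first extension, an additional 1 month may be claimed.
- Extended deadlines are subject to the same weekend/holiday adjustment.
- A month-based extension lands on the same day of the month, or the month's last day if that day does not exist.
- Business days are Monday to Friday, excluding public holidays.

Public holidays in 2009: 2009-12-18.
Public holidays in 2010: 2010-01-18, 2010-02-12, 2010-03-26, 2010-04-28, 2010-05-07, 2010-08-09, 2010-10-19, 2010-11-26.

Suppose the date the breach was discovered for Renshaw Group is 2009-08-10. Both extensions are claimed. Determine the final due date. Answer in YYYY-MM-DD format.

2010-03-08

120 calendar days after 2009-08-10 is 2009-12-08.
Since 2009-12-08 is a Tuesday and not a holiday, the date is unchanged.
The 60-calendar-day extension moves the deadline from 2009-12-08 to 2010-02-06.
Because 2010-02-06 is a Saturday, the deadline becomes 2010-02-08 (Monday).
Add 1 month to 2010-02-08: 2010-03-08.
2010-03-08 (Monday) is already a business day.
Deadline: 2010-03-08.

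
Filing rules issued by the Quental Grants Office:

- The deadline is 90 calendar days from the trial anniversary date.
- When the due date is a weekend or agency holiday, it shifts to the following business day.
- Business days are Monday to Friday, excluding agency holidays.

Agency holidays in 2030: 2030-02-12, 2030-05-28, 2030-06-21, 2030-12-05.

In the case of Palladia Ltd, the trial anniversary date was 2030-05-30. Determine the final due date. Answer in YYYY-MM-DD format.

2030-08-28

Trigger date 2030-05-30 + 90 calendar days = 2030-08-28.
2030-08-28 falls on a Wednesday, which is a business day, so no adjustment is needed.
So the filing is due 2030-08-28.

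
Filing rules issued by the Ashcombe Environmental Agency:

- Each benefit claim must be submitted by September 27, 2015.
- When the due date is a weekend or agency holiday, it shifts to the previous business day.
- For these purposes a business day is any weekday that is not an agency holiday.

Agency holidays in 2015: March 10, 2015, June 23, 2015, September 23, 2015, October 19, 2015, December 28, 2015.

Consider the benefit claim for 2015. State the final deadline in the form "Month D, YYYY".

Start from the fixed due date, September 27, 2015.
September 27, 2015 is a Sunday, so it moves to the preceding business day, September 25, 2015 (Friday).
Final deadline: September 25, 2015.

September 25, 2015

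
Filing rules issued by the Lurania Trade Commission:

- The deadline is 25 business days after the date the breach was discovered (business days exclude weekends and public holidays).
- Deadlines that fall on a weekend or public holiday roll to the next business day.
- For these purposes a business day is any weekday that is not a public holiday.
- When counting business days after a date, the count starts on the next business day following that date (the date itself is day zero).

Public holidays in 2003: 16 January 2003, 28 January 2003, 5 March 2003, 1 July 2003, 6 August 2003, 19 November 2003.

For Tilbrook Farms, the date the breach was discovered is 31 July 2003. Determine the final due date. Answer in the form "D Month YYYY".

5 September 2003

Counting 25 business days after 31 July 2003 (skipping weekends and listed holidays) reaches 5 September 2003.
5 September 2003 (Friday) is already a business day.
Final deadline: 5 September 2003.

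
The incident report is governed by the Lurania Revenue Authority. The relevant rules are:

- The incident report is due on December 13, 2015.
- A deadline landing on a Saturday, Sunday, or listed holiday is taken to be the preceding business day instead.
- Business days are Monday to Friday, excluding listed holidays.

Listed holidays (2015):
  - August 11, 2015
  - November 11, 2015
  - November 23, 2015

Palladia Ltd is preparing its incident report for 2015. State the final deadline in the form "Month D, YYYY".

The statutory due date is December 13, 2015.
December 13, 2015 is a Sunday; the preceding business day is December 11, 2015 (Friday).
The final due date is December 11, 2015.

December 11, 2015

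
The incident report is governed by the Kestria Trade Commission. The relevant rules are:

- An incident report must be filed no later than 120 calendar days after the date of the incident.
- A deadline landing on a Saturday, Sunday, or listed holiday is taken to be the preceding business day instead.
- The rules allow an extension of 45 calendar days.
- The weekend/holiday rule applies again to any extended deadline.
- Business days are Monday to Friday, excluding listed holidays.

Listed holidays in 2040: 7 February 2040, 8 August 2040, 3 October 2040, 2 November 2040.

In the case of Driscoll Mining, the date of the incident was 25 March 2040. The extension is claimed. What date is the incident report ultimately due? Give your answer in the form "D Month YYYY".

120 calendar days after 25 March 2040 is 23 July 2040.
23 July 2040 is a Monday and not a listed holiday, so it stands.
The 45-calendar-day extension moves the deadline from 23 July 2040 to 6 September 2040.
6 September 2040 (Thursday) is already a business day.
Deadline: 6 September 2040.

6 September 2040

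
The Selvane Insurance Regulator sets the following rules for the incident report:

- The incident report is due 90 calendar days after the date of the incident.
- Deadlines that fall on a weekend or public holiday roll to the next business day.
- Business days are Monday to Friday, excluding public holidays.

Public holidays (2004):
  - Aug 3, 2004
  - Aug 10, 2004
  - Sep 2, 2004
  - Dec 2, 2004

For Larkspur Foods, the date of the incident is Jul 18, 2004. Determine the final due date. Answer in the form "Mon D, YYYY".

Oct 18, 2004

From Jul 18, 2004, 90 calendar days later is Oct 16, 2004.
Because Oct 16, 2004 is a Saturday, the deadline becomes Oct 18, 2004 (Monday).
The final due date is Oct 18, 2004.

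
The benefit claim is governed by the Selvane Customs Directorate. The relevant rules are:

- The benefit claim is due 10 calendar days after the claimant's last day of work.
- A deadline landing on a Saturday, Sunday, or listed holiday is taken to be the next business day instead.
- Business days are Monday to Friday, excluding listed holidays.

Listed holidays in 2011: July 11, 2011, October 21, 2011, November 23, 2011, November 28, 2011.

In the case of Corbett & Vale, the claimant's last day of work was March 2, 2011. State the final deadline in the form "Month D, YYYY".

10 calendar days after March 2, 2011 is March 12, 2011.
Because March 12, 2011 is a Saturday, the deadline becomes March 14, 2011 (Monday).
The final due date is March 14, 2011.

March 14, 2011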